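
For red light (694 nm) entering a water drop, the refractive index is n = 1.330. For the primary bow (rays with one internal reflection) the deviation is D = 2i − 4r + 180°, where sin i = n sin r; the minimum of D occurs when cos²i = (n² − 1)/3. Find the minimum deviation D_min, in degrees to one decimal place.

cos²i = (1.76890 − 1)/3 = 0.25630; i = arccos(0.50626) = 59.585°.
sin r = sin 59.585°/1.330 = 0.64841; r = 40.422°.
D_min = 2·59.585° − 4·40.422° + 180° = 137.484°.

137.5°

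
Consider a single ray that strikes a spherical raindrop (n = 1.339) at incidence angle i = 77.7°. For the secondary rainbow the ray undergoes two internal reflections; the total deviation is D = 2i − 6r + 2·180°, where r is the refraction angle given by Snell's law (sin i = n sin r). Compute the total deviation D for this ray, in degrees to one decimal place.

sin r = sin 77.7° / 1.339 = 0.9770/1.339 = 0.7297; r = 46.86°.
D = 2·77.7° − 6·46.86° + 2·180° = 155.40° − 281.16° + 360° = 234.24°.

234.2°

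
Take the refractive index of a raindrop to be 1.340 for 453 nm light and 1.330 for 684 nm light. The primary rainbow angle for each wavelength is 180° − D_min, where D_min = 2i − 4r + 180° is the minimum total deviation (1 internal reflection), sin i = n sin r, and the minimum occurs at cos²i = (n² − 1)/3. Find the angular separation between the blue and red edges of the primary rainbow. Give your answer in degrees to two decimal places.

At 453 nm (n = 1.340): cos²i = 0.26520 → i = 59.004°, r = 39.770°, D_min = 138.929°, rainbow angle = 41.071°.
At 684 nm (n = 1.330): cos²i = 0.25630 → i = 59.585°, r = 40.422°, D_min = 137.484°, rainbow angle = 42.516°.
Angular width = |41.071° − 42.516°| = 1.445°.

1.45°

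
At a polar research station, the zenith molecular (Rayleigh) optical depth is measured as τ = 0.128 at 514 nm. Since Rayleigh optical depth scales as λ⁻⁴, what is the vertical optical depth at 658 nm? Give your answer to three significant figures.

τ(658 nm) = τ(514 nm) × (514/658)⁴ = 0.128 × (0.7812)⁴ = 0.128 × 0.3723 = 0.0477.

0.0477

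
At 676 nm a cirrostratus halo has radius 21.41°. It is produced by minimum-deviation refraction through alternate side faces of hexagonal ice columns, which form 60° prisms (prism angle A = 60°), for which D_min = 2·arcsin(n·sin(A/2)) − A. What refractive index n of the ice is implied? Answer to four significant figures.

Rearranging: n = sin((D_min + A)/2) / sin(A/2).
(D_min + A)/2 = (21.41° + 60°)/2 = 40.705°.
n = sin 40.705° / sin 30° = 0.6522 / 0.5000 = 1.3043.

1.304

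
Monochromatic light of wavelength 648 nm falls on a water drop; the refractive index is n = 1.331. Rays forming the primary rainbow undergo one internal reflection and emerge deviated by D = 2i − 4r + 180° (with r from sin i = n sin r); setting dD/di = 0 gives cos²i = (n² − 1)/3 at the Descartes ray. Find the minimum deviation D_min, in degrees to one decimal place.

cos²i = (1.77156 − 1)/3 = 0.25719; i = arccos(0.50714) = 59.527°.
sin r = sin 59.527°/1.331 = 0.64753; r = 40.356°.
D_min = 2·59.527° − 4·40.356° + 180° = 137.630°.

137.6°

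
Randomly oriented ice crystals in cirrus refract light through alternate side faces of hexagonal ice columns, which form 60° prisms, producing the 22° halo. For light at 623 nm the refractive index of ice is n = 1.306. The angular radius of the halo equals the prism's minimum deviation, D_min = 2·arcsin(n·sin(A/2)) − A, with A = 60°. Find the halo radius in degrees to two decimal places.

21.54°

n·sin(A/2) = 1.306 × sin 30° = 1.306 × 0.5000 = 0.6530.
D_min = 2·arcsin(0.6530) − 60° = 2 × 40.768° − 60° = 21.536°.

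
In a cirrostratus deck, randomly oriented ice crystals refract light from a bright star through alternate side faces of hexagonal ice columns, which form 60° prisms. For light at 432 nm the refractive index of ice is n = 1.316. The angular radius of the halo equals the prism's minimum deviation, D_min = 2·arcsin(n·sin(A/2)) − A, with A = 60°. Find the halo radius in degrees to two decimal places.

22.30°

n·sin(A/2) = 1.316 × sin 30° = 1.316 × 0.5000 = 0.6580.
D_min = 2·arcsin(0.6580) − 60° = 2 × 41.148° − 60° = 22.295°.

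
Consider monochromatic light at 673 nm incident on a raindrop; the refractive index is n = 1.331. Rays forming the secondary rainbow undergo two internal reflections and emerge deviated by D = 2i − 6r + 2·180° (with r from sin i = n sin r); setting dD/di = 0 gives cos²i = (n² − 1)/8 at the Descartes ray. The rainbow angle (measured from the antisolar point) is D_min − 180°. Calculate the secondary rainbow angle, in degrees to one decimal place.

50.4°

cos²i = (1.77156 − 1)/8 = 0.09645; i = arccos(0.31056) = 71.907°.
sin r = sin 71.907°/1.331 = 0.71417; r = 45.575°.
D_min = 2·71.907° − 6·45.575° + 360° = 230.365°.
Rainbow angle = D_min − 180° = 50.365°.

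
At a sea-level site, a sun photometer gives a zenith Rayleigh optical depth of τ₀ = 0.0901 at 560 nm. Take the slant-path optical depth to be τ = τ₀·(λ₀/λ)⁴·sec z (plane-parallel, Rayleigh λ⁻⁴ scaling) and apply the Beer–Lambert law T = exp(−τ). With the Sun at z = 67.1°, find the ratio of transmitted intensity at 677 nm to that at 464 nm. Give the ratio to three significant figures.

Airmass: sec 67.1° = 2.5699.
τ(677 nm) = 0.0901 × (560/677)⁴ × 2.5699 = 0.0901 × 0.4682 × 2.5699 = 0.1084.
τ(464 nm) = 0.0901 × (560/464)⁴ × 2.5699 = 0.0901 × 2.1217 × 2.5699 = 0.4913.
T(677)/T(464) = exp(τ_B − τ_A) = exp(0.3829) = 1.4665.

1.47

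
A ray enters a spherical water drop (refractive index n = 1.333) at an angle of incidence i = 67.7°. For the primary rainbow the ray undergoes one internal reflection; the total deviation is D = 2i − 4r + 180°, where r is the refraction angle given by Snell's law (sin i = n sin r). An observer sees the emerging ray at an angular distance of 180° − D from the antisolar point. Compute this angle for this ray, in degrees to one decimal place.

40.4°

sin r = sin 67.7° / 1.333 = 0.9252/1.333 = 0.6941; r = 43.95°.
D = 2·67.7° − 4·43.95° + 180° = 135.40° − 175.82° + 180° = 139.58°.
Angle from antisolar point = 180° − D = 40.42°.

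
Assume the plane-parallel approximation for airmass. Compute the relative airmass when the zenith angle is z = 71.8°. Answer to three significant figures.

3.20

X = sec z = 1/cos 71.8° = 1/0.3123 = 3.2017.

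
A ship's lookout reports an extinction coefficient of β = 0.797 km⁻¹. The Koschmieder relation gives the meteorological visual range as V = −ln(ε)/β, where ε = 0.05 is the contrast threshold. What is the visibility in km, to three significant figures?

V = −ln(0.05) / 0.797 = 2.996 / 0.797 = 3.7588 km.

3.76 km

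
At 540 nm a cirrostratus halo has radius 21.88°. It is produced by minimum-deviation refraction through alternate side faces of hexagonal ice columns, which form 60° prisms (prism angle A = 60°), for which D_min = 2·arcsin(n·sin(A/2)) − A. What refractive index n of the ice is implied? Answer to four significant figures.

Rearranging: n = sin((D_min + A)/2) / sin(A/2).
(D_min + A)/2 = (21.88° + 60°)/2 = 40.940°.
n = sin 40.940° / sin 30° = 0.6553 / 0.5000 = 1.3105.

1.311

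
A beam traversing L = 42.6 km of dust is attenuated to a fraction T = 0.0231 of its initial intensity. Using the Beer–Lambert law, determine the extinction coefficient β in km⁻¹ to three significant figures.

0.0884 km⁻¹

Beer–Lambert: T = exp(−βL) ⇒ β = −ln(T)/L = −ln(0.0231)/42.6 = 3.7679/42.6 = 0.08845 km⁻¹.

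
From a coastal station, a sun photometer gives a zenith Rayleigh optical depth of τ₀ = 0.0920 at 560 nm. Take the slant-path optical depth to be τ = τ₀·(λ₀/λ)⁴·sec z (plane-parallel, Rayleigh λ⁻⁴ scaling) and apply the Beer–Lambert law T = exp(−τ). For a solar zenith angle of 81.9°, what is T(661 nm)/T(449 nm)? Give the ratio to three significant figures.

Airmass: sec 81.9° = 7.0972.
τ(661 nm) = 0.0920 × (560/661)⁴ × 7.0972 = 0.0920 × 0.5152 × 7.0972 = 0.3364.
τ(449 nm) = 0.0920 × (560/449)⁴ × 7.0972 = 0.0920 × 2.4197 × 7.0972 = 1.5799.
T(661)/T(449) = exp(τ_B − τ_A) = exp(1.2436) = 3.4680.

3.47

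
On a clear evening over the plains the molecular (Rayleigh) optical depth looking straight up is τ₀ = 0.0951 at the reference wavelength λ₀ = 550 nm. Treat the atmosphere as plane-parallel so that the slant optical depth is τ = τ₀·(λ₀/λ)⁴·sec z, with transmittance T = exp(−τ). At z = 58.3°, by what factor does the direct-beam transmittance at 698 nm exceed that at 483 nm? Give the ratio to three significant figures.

Airmass: sec 58.3° = 1.9031.
τ(698 nm) = 0.0951 × (550/698)⁴ × 1.9031 = 0.0951 × 0.3855 × 1.9031 = 0.0698.
τ(483 nm) = 0.0951 × (550/483)⁴ × 1.9031 = 0.0951 × 1.6814 × 1.9031 = 0.3043.
T(698)/T(483) = exp(τ_B − τ_A) = exp(0.2345) = 1.2643.

1.26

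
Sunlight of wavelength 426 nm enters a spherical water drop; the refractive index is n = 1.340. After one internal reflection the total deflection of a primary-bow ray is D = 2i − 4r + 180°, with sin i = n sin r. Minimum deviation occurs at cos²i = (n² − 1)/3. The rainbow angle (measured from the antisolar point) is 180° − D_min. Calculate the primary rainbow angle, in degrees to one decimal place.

41.1°

cos²i = (1.79560 − 1)/3 = 0.26520; i = arccos(0.51498) = 59.004°.
sin r = sin 59.004°/1.340 = 0.63971; r = 39.770°.
D_min = 2·59.004° − 4·39.770° + 180° = 138.929°.
Rainbow angle = 180° − D_min = 41.071°.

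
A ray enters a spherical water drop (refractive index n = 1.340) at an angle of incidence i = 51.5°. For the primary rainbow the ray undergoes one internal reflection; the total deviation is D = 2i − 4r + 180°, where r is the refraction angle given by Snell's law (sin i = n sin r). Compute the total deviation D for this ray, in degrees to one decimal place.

140.1°

sin r = sin 51.5° / 1.340 = 0.7826/1.340 = 0.5840; r = 35.73°.
D = 2·51.5° − 4·35.73° + 180° = 103.00° − 142.94° + 180° = 140.06°.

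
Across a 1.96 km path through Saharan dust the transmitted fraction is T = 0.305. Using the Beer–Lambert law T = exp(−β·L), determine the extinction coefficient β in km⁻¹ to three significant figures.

0.606 km⁻¹

Beer–Lambert: T = exp(−βL) ⇒ β = −ln(T)/L = −ln(0.305)/1.96 = 1.1874/1.96 = 0.6058 km⁻¹.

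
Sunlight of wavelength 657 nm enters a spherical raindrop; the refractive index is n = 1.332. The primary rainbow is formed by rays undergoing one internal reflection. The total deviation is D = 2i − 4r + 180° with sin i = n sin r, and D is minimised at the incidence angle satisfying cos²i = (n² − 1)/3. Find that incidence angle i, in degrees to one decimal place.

cos²i = (1.332² − 1)/3 = (1.77422 − 1)/3 = 0.25807.
cos i = 0.50801, so i = 59.469°.

59.5°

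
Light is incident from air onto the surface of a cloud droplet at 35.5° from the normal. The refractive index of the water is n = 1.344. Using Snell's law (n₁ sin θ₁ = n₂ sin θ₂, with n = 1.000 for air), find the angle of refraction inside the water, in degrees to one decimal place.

Snell: sin θ_r = sin θ_i / n = sin 35.5° / 1.344 = 0.5807 / 1.344 = 0.4321.
θ_r = arcsin(0.4321) = 25.60°.

25.6°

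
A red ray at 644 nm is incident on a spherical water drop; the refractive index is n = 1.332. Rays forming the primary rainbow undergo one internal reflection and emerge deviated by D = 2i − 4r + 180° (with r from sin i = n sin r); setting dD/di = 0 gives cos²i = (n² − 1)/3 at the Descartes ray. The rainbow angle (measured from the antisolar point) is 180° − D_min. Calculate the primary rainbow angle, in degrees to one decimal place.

cos²i = (1.77422 − 1)/3 = 0.25807; i = arccos(0.50801) = 59.469°.
sin r = sin 59.469°/1.332 = 0.64666; r = 40.290°.
D_min = 2·59.469° − 4·40.290° + 180° = 137.776°.
Rainbow angle = 180° − D_min = 42.224°.

42.2°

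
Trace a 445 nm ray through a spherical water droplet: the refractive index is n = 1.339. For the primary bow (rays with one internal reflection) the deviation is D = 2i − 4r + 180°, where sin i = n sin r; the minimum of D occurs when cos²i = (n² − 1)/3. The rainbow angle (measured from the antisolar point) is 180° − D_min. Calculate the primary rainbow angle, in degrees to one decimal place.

41.2°

cos²i = (1.79292 − 1)/3 = 0.26431; i = arccos(0.51411) = 59.062°.
sin r = sin 59.062°/1.339 = 0.64057; r = 39.834°.
D_min = 2·59.062° − 4·39.834° + 180° = 138.786°.
Rainbow angle = 180° − D_min = 41.214°.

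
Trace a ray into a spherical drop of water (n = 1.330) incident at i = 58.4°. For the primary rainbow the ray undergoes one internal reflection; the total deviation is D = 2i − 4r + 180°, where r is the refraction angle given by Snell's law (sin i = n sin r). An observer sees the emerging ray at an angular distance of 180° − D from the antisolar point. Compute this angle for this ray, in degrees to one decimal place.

42.5°

sin r = sin 58.4° / 1.330 = 0.8517/1.330 = 0.6404; r = 39.82°.
D = 2·58.4° − 4·39.82° + 180° = 116.80° − 159.29° + 180° = 137.51°.
Angle from antisolar point = 180° − D = 42.49°.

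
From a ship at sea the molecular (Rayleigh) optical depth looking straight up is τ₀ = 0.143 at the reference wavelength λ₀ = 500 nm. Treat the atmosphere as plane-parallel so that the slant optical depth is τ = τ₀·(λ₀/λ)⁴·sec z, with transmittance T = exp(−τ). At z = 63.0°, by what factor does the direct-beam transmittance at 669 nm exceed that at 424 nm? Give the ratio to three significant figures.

Airmass: sec 63.0° = 2.2027.
τ(669 nm) = 0.143 × (500/669)⁴ × 2.2027 = 0.143 × 0.3120 × 2.2027 = 0.0983.
τ(424 nm) = 0.143 × (500/424)⁴ × 2.2027 = 0.143 × 1.9338 × 2.2027 = 0.6091.
T(669)/T(424) = exp(τ_B − τ_A) = exp(0.5108) = 1.6667.

1.67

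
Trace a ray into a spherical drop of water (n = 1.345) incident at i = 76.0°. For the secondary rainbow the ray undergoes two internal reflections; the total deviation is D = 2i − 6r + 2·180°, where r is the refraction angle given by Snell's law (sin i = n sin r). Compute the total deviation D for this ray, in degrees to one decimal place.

235.0°

sin r = sin 76.0° / 1.345 = 0.9703/1.345 = 0.7214; r = 46.17°.
D = 2·76.0° − 6·46.17° + 2·180° = 152.00° − 277.03° + 360° = 234.97°.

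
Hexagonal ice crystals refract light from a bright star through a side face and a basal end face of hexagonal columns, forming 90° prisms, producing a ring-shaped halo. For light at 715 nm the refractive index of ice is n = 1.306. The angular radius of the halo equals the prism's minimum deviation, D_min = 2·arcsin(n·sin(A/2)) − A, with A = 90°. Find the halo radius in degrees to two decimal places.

n·sin(A/2) = 1.306 × sin 45° = 1.306 × 0.7071 = 0.9235.
D_min = 2·arcsin(0.9235) − 90° = 2 × 67.440° − 90° = 44.881°.

44.88°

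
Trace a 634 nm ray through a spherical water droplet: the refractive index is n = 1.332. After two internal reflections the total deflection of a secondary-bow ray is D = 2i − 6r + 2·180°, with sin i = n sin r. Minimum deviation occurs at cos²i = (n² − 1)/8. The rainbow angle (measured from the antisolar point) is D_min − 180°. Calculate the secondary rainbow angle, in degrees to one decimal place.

50.6°

cos²i = (1.77422 − 1)/8 = 0.09678; i = arccos(0.31109) = 71.875°.
sin r = sin 71.875°/1.332 = 0.71350; r = 45.520°.
D_min = 2·71.875° − 6·45.520° + 360° = 230.628°.
Rainbow angle = D_min − 180° = 50.628°.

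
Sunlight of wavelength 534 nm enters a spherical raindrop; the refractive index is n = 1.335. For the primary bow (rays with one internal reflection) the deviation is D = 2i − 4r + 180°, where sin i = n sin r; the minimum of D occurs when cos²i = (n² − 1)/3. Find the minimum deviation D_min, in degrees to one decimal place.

cos²i = (1.78222 − 1)/3 = 0.26074; i = arccos(0.51063) = 59.294°.
sin r = sin 59.294°/1.335 = 0.64405; r = 40.094°.
D_min = 2·59.294° − 4·40.094° + 180° = 138.212°.

138.2°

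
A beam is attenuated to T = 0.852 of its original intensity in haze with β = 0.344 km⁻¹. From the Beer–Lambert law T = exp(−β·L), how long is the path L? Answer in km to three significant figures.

Beer–Lambert: T = exp(−βL) ⇒ L = −ln(T)/β = −ln(0.852)/0.344 = 0.1602/0.344 = 0.4656 km.

0.466 km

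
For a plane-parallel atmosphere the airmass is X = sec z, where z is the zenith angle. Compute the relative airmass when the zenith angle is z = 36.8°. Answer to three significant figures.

X = sec z = 1/cos 36.8° = 1/0.8007 = 1.2489.

1.25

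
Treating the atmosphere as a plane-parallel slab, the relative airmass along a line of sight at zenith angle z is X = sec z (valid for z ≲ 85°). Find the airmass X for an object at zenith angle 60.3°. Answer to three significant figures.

2.02

X = sec z = 1/cos 60.3° = 1/0.4955 = 2.0183.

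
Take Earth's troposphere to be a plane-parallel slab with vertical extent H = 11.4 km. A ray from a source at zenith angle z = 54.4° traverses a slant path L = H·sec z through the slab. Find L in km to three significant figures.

sec z = 1/cos 54.4° = 1.7179.
L = 11.4 × 1.7179 = 19.583 km.

19.6 km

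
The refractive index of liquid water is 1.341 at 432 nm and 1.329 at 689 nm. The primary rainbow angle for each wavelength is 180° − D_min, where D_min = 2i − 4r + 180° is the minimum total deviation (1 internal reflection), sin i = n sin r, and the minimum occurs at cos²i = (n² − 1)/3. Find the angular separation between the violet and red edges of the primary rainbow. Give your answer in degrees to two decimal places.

1.73°

At 432 nm (n = 1.341): cos²i = 0.26609 → i = 58.946°, r = 39.705°, D_min = 139.071°, rainbow angle = 40.929°.
At 689 nm (n = 1.329): cos²i = 0.25541 → i = 59.643°, r = 40.487°, D_min = 137.337°, rainbow angle = 42.663°.
Angular width = |40.929° − 42.663°| = 1.735°.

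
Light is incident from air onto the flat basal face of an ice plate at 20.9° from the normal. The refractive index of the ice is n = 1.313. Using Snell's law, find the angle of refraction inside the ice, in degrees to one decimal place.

15.8°

Snell: sin θ_r = sin θ_i / n = sin 20.9° / 1.313 = 0.3567 / 1.313 = 0.2717.
θ_r = arcsin(0.2717) = 15.77°.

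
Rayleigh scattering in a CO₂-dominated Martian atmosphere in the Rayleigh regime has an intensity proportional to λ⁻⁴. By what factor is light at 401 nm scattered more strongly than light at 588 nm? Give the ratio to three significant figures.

Rayleigh scattering ∝ λ⁻⁴, so the ratio of coefficients is the inverse fourth power of the wavelength ratio.
σ(401)/σ(588) = (588/401)⁴ = (1.4663)⁴ = 4.623.

4.62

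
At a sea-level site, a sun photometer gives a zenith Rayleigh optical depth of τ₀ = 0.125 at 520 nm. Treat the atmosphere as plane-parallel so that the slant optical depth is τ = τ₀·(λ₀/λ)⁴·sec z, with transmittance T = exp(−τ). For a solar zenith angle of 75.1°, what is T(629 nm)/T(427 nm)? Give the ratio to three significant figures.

2.32

Airmass: sec 75.1° = 3.8890.
τ(629 nm) = 0.125 × (520/629)⁴ × 3.8890 = 0.125 × 0.4671 × 3.8890 = 0.2271.
τ(427 nm) = 0.125 × (520/427)⁴ × 3.8890 = 0.125 × 2.1994 × 3.8890 = 1.0692.
T(629)/T(427) = exp(τ_B − τ_A) = exp(0.8421) = 2.3213.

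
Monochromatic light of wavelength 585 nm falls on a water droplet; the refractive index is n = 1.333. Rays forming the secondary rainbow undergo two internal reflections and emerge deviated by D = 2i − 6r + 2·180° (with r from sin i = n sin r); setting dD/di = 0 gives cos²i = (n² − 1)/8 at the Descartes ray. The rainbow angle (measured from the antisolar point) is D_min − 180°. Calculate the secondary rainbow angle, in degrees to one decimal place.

cos²i = (1.77689 − 1)/8 = 0.09711; i = arccos(0.31163) = 71.843°.
sin r = sin 71.843°/1.333 = 0.71283; r = 45.466°.
D_min = 2·71.843° − 6·45.466° + 360° = 230.891°.
Rainbow angle = D_min − 180° = 50.891°.

50.9°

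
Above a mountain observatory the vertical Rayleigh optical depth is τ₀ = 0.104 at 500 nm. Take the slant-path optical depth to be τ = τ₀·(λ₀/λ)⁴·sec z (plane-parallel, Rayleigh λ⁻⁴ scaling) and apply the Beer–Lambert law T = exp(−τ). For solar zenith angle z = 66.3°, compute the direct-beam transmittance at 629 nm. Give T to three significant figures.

0.902

sec 66.3° = 2.4879.
τ = 0.104 × (500/629)⁴ × 2.4879 = 0.104 × 0.3993 × 2.4879 = 0.1033.
T = exp(−0.1033) = 0.9018.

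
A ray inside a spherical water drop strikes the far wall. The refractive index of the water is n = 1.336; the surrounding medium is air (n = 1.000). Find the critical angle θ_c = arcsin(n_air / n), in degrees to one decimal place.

sin θ_c = n_air / n = 1.000 / 1.336 = 0.7485.
θ_c = arcsin(0.7485) = 48.46°.

48.5°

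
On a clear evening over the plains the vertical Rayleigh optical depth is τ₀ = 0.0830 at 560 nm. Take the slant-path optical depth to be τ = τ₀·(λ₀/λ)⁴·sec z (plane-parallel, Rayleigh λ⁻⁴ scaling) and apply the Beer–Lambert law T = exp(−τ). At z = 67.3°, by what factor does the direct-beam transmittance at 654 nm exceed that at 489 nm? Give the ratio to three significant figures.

1.29

Airmass: sec 67.3° = 2.5913.
τ(654 nm) = 0.0830 × (560/654)⁴ × 2.5913 = 0.0830 × 0.5376 × 2.5913 = 0.1156.
τ(489 nm) = 0.0830 × (560/489)⁴ × 2.5913 = 0.0830 × 1.7200 × 2.5913 = 0.3699.
T(654)/T(489) = exp(τ_B − τ_A) = exp(0.2543) = 1.2896.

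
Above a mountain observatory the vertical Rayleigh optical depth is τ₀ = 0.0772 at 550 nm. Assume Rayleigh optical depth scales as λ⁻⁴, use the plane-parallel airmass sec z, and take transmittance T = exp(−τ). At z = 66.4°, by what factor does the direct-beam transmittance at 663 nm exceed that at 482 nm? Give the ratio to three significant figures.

Airmass: sec 66.4° = 2.4978.
τ(663 nm) = 0.0772 × (550/663)⁴ × 2.4978 = 0.0772 × 0.4736 × 2.4978 = 0.0913.
τ(482 nm) = 0.0772 × (550/482)⁴ × 2.4978 = 0.0772 × 1.6954 × 2.4978 = 0.3269.
T(663)/T(482) = exp(τ_B − τ_A) = exp(0.2356) = 1.2657.

1.27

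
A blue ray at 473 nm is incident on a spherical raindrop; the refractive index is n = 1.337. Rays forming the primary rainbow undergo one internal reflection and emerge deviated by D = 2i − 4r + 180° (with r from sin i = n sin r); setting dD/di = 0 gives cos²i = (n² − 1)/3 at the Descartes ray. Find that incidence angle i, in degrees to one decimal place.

59.2°

cos²i = (1.337² − 1)/3 = (1.78757 − 1)/3 = 0.26252.
cos i = 0.51237, so i = 59.178°.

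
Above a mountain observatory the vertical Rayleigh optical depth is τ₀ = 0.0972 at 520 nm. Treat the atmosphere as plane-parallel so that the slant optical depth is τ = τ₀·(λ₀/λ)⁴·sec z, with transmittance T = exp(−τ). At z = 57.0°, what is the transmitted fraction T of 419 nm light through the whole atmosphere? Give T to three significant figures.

sec 57.0° = 1.8361.
τ = 0.0972 × (520/419)⁴ × 1.8361 = 0.0972 × 2.3722 × 1.8361 = 0.4234.
T = exp(−0.4234) = 0.6548.

0.655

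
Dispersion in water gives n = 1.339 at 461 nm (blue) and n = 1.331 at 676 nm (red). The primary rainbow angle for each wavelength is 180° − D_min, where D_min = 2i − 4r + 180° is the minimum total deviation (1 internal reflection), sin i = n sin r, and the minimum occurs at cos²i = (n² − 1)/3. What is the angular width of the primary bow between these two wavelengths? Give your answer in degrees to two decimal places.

At 461 nm (n = 1.339): cos²i = 0.26431 → i = 59.062°, r = 39.834°, D_min = 138.786°, rainbow angle = 41.214°.
At 676 nm (n = 1.331): cos²i = 0.25719 → i = 59.527°, r = 40.356°, D_min = 137.630°, rainbow angle = 42.370°.
Angular width = |41.214° − 42.370°| = 1.156°.

1.16°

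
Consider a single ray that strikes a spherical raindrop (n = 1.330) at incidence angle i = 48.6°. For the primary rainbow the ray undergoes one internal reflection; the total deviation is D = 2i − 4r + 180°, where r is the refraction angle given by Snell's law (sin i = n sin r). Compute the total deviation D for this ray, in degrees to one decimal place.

sin r = sin 48.6° / 1.330 = 0.7501/1.330 = 0.5640; r = 34.33°.
D = 2·48.6° − 4·34.33° + 180° = 97.20° − 137.33° + 180° = 139.87°.

139.9°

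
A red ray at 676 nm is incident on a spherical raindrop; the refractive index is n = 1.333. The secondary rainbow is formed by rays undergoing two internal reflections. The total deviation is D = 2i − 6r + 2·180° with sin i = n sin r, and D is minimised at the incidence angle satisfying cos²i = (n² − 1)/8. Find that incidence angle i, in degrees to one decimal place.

cos²i = (1.333² − 1)/8 = (1.77689 − 1)/8 = 0.09711.
cos i = 0.31163, so i = 71.843°.

71.8°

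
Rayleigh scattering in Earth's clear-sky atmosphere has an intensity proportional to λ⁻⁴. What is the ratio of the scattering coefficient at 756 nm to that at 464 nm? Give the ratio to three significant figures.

Rayleigh scattering ∝ λ⁻⁴, so the ratio of coefficients is the inverse fourth power of the wavelength ratio.
σ(756)/σ(464) = (464/756)⁴ = (0.6138)⁴ = 0.1419.

0.142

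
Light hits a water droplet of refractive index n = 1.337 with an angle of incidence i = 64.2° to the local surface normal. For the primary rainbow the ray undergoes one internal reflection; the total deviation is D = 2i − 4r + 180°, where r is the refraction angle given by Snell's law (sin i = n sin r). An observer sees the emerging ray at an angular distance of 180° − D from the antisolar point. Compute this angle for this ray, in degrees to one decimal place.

sin r = sin 64.2° / 1.337 = 0.9003/1.337 = 0.6734; r = 42.33°.
D = 2·64.2° − 4·42.33° + 180° = 128.40° − 169.32° + 180° = 139.08°.
Angle from antisolar point = 180° − D = 40.92°.

40.9°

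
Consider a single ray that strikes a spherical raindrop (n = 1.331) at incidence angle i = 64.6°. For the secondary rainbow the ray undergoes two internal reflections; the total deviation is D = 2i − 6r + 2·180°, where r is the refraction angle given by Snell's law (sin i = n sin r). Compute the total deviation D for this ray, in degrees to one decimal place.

sin r = sin 64.6° / 1.331 = 0.9033/1.331 = 0.6787; r = 42.74°.
D = 2·64.6° − 6·42.74° + 2·180° = 129.20° − 256.45° + 360° = 232.75°.

232.8°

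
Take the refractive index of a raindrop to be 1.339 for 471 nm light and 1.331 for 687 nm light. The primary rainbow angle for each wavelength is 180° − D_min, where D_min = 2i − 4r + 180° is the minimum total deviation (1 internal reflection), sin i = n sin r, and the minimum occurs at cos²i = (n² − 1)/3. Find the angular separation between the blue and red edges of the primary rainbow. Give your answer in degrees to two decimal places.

1.16°

At 471 nm (n = 1.339): cos²i = 0.26431 → i = 59.062°, r = 39.834°, D_min = 138.786°, rainbow angle = 41.214°.
At 687 nm (n = 1.331): cos²i = 0.25719 → i = 59.527°, r = 40.356°, D_min = 137.630°, rainbow angle = 42.370°.
Angular width = |41.214° − 42.370°| = 1.156°.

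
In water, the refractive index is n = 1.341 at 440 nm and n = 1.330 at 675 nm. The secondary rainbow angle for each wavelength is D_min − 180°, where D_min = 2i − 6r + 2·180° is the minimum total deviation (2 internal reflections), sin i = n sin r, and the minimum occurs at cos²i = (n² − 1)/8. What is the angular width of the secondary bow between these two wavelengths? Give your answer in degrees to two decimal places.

2.86°

At 440 nm (n = 1.341): cos²i = 0.09979 → i = 71.586°, r = 45.034°, D_min = 232.966°, rainbow angle = 52.966°.
At 675 nm (n = 1.330): cos²i = 0.09611 → i = 71.940°, r = 45.630°, D_min = 230.101°, rainbow angle = 50.101°.
Angular width = |52.966° − 50.101°| = 2.865°.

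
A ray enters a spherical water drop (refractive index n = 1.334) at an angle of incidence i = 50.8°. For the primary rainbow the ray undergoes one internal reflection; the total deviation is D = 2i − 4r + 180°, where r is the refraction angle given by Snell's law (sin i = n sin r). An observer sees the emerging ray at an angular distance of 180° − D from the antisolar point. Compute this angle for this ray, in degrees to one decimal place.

40.5°

sin r = sin 50.8° / 1.334 = 0.7749/1.334 = 0.5809; r = 35.52°.
D = 2·50.8° − 4·35.52° + 180° = 101.60° − 142.06° + 180° = 139.54°.
Angle from antisolar point = 180° − D = 40.46°.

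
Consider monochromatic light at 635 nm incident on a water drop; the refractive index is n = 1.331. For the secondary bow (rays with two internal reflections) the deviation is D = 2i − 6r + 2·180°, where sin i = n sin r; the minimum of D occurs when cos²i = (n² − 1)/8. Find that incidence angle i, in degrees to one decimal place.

cos²i = (1.331² − 1)/8 = (1.77156 − 1)/8 = 0.09645.
cos i = 0.31056, so i = 71.907°.

71.9°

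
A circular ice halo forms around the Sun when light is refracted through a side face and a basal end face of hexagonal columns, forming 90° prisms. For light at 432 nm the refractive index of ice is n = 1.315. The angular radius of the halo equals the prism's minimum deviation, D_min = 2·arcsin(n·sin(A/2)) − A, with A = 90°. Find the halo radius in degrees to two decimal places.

n·sin(A/2) = 1.315 × sin 45° = 1.315 × 0.7071 = 0.9298.
D_min = 2·arcsin(0.9298) − 90° = 2 × 68.411° − 90° = 46.821°.

46.82°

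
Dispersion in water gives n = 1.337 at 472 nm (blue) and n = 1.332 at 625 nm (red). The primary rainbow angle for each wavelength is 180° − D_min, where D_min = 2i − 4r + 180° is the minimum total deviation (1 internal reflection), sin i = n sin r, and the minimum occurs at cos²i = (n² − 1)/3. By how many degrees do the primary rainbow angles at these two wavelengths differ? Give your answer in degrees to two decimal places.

At 472 nm (n = 1.337): cos²i = 0.26252 → i = 59.178°, r = 39.964°, D_min = 138.500°, rainbow angle = 41.500°.
At 625 nm (n = 1.332): cos²i = 0.25807 → i = 59.469°, r = 40.290°, D_min = 137.776°, rainbow angle = 42.224°.
Angular width = |41.500° − 42.224°| = 0.724°.

0.72°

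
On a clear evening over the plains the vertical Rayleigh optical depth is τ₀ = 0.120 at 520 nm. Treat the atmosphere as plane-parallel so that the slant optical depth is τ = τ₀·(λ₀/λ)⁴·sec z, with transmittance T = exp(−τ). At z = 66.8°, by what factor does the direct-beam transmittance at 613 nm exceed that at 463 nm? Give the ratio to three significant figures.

1.39

Airmass: sec 66.8° = 2.5384.
τ(613 nm) = 0.120 × (520/613)⁴ × 2.5384 = 0.120 × 0.5178 × 2.5384 = 0.1577.
τ(463 nm) = 0.120 × (520/463)⁴ × 2.5384 = 0.120 × 1.5911 × 2.5384 = 0.4847.
T(613)/T(463) = exp(τ_B − τ_A) = exp(0.3269) = 1.3867.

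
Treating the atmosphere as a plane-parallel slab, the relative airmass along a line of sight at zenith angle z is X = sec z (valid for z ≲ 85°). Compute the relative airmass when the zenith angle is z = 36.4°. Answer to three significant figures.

1.24

X = sec z = 1/cos 36.4° = 1/0.8049 = 1.2424.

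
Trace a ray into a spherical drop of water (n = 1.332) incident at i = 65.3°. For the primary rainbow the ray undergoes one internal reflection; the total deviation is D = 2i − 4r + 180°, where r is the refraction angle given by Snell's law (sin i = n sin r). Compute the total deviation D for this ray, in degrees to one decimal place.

sin r = sin 65.3° / 1.332 = 0.9085/1.332 = 0.6821; r = 43.01°.
D = 2·65.3° − 4·43.01° + 180° = 130.60° − 172.02° + 180° = 138.58°.

138.6°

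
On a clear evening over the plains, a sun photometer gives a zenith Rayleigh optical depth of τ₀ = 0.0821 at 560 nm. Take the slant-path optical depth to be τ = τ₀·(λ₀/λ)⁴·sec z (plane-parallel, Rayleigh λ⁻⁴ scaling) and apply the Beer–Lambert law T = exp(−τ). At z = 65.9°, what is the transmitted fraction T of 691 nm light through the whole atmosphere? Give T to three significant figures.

0.917

sec 65.9° = 2.4490.
τ = 0.0821 × (560/691)⁴ × 2.4490 = 0.0821 × 0.4314 × 2.4490 = 0.0867.
T = exp(−0.0867) = 0.9169.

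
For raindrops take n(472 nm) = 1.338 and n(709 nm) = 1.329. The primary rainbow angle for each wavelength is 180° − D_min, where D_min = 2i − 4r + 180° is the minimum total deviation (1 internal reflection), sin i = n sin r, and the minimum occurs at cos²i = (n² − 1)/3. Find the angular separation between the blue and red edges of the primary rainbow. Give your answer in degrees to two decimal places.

1.31°

At 472 nm (n = 1.338): cos²i = 0.26341 → i = 59.120°, r = 39.899°, D_min = 138.643°, rainbow angle = 41.357°.
At 709 nm (n = 1.329): cos²i = 0.25541 → i = 59.643°, r = 40.487°, D_min = 137.337°, rainbow angle = 42.663°.
Angular width = |41.357° − 42.663°| = 1.307°.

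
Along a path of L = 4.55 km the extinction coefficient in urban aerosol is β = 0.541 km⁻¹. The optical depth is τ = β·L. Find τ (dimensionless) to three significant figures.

τ = β·L = 0.541 × 4.55 = 2.4615.

2.46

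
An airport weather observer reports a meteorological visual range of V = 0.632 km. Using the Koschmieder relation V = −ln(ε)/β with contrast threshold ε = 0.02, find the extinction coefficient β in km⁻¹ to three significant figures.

β = −ln(0.02) / V = 3.912 / 0.632 = 6.1899 km⁻¹.

6.19 km⁻¹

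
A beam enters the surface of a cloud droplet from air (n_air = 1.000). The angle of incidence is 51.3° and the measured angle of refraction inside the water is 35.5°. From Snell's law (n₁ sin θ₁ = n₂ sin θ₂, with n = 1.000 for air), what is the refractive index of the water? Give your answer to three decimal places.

n = sin θ_i / sin θ_r = sin 51.3° / sin 35.5° = 0.7804 / 0.5807 = 1.3439.

1.344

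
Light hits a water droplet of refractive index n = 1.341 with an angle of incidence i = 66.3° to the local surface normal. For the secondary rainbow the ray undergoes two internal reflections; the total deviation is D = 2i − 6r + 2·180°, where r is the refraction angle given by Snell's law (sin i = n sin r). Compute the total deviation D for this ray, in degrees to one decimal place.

sin r = sin 66.3° / 1.341 = 0.9157/1.341 = 0.6828; r = 43.06°.
D = 2·66.3° − 6·43.06° + 2·180° = 132.60° − 258.39° + 360° = 234.21°.

234.2°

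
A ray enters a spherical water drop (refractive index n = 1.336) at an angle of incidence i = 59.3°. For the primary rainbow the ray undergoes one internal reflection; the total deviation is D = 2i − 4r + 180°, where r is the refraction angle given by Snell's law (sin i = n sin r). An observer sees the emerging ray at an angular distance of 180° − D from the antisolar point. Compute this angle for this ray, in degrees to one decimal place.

sin r = sin 59.3° / 1.336 = 0.8599/1.336 = 0.6436; r = 40.06°.
D = 2·59.3° − 4·40.06° + 180° = 118.60° − 160.24° + 180° = 138.36°.
Angle from antisolar point = 180° − D = 41.64°.

41.6°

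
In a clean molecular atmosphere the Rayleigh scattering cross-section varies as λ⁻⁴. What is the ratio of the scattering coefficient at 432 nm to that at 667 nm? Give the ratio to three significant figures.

5.68

Rayleigh scattering ∝ λ⁻⁴, so the ratio of coefficients is the inverse fourth power of the wavelength ratio.
σ(432)/σ(667) = (667/432)⁴ = (1.5440)⁴ = 5.683.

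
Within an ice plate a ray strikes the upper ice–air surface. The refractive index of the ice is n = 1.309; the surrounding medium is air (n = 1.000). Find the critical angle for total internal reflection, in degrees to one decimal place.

49.8°

sin θ_c = n_air / n = 1.000 / 1.309 = 0.7639.
θ_c = arcsin(0.7639) = 49.81°.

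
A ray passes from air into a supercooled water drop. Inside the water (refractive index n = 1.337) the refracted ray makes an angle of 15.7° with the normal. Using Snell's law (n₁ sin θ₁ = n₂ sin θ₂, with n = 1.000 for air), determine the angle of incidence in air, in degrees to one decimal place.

21.2°

Snell: sin θ_i = n · sin θ_r = 1.337 × sin 15.7° = 1.337 × 0.2706 = 0.3618.
θ_i = arcsin(0.3618) = 21.21°.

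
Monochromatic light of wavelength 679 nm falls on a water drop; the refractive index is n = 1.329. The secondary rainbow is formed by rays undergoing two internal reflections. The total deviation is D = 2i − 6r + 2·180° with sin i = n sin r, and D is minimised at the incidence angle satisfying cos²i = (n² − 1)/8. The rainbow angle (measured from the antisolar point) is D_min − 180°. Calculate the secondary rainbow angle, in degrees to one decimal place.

cos²i = (1.76624 − 1)/8 = 0.09578; i = arccos(0.30948) = 71.972°.
sin r = sin 71.972°/1.329 = 0.71550; r = 45.685°.
D_min = 2·71.972° − 6·45.685° + 360° = 229.837°.
Rainbow angle = D_min − 180° = 49.837°.

49.8°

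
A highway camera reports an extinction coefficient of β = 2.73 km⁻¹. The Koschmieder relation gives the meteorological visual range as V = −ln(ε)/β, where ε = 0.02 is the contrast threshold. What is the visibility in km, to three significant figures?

V = −ln(0.02) / 2.73 = 3.912 / 2.73 = 1.4330 km.

1.43 km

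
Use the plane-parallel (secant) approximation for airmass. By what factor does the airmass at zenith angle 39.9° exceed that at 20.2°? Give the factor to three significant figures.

X(39.9°)/X(20.2°) = sec 39.9° / sec 20.2° = cos 20.2° / cos 39.9° = 0.9385/0.7672 = 1.2233.

1.22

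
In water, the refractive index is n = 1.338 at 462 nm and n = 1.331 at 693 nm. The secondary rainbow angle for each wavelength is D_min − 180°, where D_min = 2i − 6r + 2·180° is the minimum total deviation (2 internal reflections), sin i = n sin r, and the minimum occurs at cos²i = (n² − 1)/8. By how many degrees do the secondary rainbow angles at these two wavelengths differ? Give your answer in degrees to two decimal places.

At 462 nm (n = 1.338): cos²i = 0.09878 → i = 71.682°, r = 45.195°, D_min = 232.193°, rainbow angle = 52.193°.
At 693 nm (n = 1.331): cos²i = 0.09645 → i = 71.907°, r = 45.575°, D_min = 230.365°, rainbow angle = 50.365°.
Angular width = |52.193° − 50.365°| = 1.828°.

1.83°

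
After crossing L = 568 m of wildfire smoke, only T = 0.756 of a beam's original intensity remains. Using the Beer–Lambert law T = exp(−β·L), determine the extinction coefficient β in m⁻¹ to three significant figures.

0.000492 m⁻¹

Beer–Lambert: T = exp(−βL) ⇒ β = −ln(T)/L = −ln(0.756)/568 = 0.2797/568 = 0.0004925 m⁻¹.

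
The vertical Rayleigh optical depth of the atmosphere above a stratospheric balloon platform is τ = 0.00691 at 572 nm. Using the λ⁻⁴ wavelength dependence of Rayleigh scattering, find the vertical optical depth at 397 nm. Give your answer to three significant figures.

τ(397 nm) = τ(572 nm) × (572/397)⁴ = 0.00691 × (1.4408)⁴ = 0.00691 × 4.3095 = 0.0298.

0.0298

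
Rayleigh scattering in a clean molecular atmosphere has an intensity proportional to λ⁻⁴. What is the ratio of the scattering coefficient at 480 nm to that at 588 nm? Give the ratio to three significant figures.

2.25

Rayleigh scattering ∝ λ⁻⁴, so the ratio of coefficients is the inverse fourth power of the wavelength ratio.
σ(480)/σ(588) = (588/480)⁴ = (1.2250)⁴ = 2.252.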